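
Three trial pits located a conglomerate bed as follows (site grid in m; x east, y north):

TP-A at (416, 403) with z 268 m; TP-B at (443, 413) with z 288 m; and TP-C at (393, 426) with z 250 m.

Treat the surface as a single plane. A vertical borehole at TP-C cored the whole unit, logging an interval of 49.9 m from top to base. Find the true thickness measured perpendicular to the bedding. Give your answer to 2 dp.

39.87 m

Two edge vectors: TP-A→TP-B = (27, 10, 20), TP-A→TP-C = (-23, 23, -18).
Normal n = (TP-A→TP-B) × (TP-A→TP-C) = (-640, 26, 851).
So ∂z/∂x = −n_x/n_z = 0.75206 and ∂z/∂y = −n_y/n_z = −0.03055.
|∇z| = √(a²+b²) = 0.75268, so dip δ = arctan(0.75268) = 36.97°.
True thickness = vertical thickness × cos δ = 49.9 × cos 36.97° = 39.87 m.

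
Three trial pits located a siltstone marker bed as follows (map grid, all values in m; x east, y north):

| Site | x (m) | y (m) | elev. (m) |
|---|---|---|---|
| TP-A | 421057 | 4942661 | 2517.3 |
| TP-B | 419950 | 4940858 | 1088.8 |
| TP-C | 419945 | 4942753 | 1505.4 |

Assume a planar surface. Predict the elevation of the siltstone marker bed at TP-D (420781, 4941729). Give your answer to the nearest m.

Let the plane be z = a·x + b·y + c.
TP-B−TP-A: −1107a − 1803b = −1428.5;  TP-C−TP-A: −1112a + 92b = −1011.9.
Solving gives a = 0.92837301, b = 0.22229122.
Then c = 2517.3 − a·421057 − b·4942661 = −1487090.81.
At (420781, 4941729): z = 390641.7 + 1098503.0 − 1487090.81 = 2053.9 m.

2054 m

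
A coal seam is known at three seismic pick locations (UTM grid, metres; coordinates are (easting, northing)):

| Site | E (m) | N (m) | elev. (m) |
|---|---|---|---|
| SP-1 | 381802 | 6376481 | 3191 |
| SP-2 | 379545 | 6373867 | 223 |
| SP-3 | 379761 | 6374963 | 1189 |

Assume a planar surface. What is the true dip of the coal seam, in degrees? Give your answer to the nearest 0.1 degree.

41.7°

Two edge vectors: SP-1→SP-2 = (-2257, -2614, -2968), SP-1→SP-3 = (-2041, -1518, -2002).
Normal n = (SP-1→SP-2) × (SP-1→SP-3) = (727804, 1539174, -1909048).
So ∂z/∂E = −n_x/n_z = 0.38124 and ∂z/∂N = −n_y/n_z = 0.80625.
Gradient magnitude |∇z| = √(a² + b²) = √(0.14534 + 0.65004) = 0.89184.
True dip = arctan(0.89184) = 41.7°, dipping toward SSW (azimuth ≈ 205°).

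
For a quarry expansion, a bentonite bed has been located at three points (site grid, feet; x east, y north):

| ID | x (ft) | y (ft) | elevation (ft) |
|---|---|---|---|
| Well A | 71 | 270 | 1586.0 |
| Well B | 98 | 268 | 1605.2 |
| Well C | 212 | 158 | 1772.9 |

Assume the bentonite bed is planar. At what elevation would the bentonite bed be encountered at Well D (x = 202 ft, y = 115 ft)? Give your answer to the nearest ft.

1803 ft

Two edge vectors: Well A→Well B = (27, -2, 19.2), Well A→Well C = (141, -112, 186.9).
Normal n = (Well A→Well B) × (Well A→Well C) = (1776.6, -2339.1, -2742).
So ∂z/∂x = −n_x/n_z = 0.64792 and ∂z/∂y = −n_y/n_z = −0.85306.
Intercept c from Well A: 1586 − 46.00 + 230.33 = 1770.32.
At (202, 115): z = 130.9 − 98.1 + 1770.32 = 1803.1 ft.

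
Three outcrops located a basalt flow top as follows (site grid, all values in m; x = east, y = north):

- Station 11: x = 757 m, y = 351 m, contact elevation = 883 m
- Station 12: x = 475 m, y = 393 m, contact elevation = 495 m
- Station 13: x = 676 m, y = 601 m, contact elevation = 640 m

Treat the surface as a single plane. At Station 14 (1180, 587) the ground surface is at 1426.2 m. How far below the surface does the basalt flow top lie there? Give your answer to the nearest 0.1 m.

Two edge vectors: Station 11→Station 12 = (-282, 42, -388), Station 11→Station 13 = (-81, 250, -243).
Normal n = (Station 11→Station 12) × (Station 11→Station 13) = (86794, -37098, -67098).
So ∂z/∂x = −n_x/n_z = 1.293541 and ∂z/∂y = −n_y/n_z = −0.552893.
Intercept c from Station 11: 883 − 979.21 + 194.07 = 97.85.
At (1180, 587): z_contact = 1526.38 − 324.55 + 97.85 = 1299.69 m.
Depth below ground = 1426.2 − 1299.69 = 126.5 m.

126.5 m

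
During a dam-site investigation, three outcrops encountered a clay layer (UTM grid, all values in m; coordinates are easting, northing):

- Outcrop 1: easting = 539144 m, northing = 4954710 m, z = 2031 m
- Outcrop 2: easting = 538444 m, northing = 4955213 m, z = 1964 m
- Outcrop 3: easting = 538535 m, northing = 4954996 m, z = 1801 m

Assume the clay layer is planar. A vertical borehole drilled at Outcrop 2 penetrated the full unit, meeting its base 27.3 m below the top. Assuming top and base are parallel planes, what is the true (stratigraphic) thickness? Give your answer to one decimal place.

Two edge vectors: Outcrop 1→Outcrop 2 = (-700, 503, -67), Outcrop 1→Outcrop 3 = (-609, 286, -230).
Normal n = (Outcrop 1→Outcrop 2) × (Outcrop 1→Outcrop 3) = (-96528, -120197, 106127).
So ∂z/∂easting = −n_x/n_z = 0.90955 and ∂z/∂northing = −n_y/n_z = 1.13258.
|∇z| = √(a²+b²) = 1.45259, so dip δ = arctan(1.45259) = 55.46°.
True thickness = vertical thickness × cos δ = 27.3 × cos 55.46° = 15.5 m.

15.5 m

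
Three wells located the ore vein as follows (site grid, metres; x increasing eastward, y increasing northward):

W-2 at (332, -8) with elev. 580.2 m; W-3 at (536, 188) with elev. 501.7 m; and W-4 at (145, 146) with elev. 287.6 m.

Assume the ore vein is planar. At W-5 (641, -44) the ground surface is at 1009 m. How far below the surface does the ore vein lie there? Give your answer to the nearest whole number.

Let the plane be z = a·x + b·y + c.
W-3−W-2: 204a + 196b = −78.5;  W-4−W-2: −187a + 154b = −292.6.
Solving gives a = 0.66493, b = −1.09258.
Then c = 580.2 − a·332 − b·-8 = 350.70.
At (641, -44): z_contact = 426.2 + 48.1 + 350.70 = 825.0 m.
Depth below ground = 1009 − 825.0 = 184 m.

184 m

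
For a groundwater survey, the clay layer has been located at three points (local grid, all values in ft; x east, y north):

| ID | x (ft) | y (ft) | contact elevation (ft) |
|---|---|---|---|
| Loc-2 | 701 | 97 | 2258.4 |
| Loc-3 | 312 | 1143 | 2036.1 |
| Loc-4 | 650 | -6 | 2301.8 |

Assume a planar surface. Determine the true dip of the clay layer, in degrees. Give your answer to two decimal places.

21.12°

Let the plane be z = a·x + b·y + c.
Loc-3−Loc-2: −389a + 1046b = −222.3;  Loc-4−Loc-2: −51a − 103b = 43.4.
Solving gives a = −0.24086, b = −0.30210.
Gradient magnitude |∇z| = √(a² + b²) = √(0.05801 + 0.09126) = 0.38636.
True dip = arctan(0.38636) = 21.12°, dipping toward NE (azimuth ≈ 039°).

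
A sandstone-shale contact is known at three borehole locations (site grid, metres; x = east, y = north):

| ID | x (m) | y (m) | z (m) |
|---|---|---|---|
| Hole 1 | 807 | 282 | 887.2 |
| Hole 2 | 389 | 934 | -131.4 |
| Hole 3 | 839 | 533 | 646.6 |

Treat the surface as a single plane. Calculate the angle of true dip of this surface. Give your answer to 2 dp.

Two edge vectors: Hole 1→Hole 2 = (-418, 652, -1018.6), Hole 1→Hole 3 = (32, 251, -240.6).
Normal n = (Hole 1→Hole 2) × (Hole 1→Hole 3) = (98797.4, -133166, -125782).
So ∂z/∂x = −n_x/n_z = 0.78547 and ∂z/∂y = −n_y/n_z = −1.05870.
Gradient magnitude |∇z| = √(a² + b²) = √(0.61696 + 1.12086) = 1.31826.
True dip = arctan(1.31826) = 52.82°, dipping toward NW (azimuth ≈ 323°).

52.82°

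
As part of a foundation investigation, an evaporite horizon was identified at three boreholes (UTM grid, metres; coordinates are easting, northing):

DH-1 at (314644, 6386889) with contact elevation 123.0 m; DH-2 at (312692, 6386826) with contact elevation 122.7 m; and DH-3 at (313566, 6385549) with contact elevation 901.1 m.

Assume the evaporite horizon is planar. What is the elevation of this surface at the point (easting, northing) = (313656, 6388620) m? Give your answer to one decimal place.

-928.3 m

Let the plane be z = a·easting + b·northing + c.
DH-2−DH-1: −1952a − 63b = −0.3;  DH-3−DH-1: −1078a − 1340b = 778.1.
Solving gives a = 0.019398289, b = −0.596277131.
Then c = 123 − a·314644 − b·6386889 = 3802375.29.
At (313656, 6388620): z = 6084.4 − 3809388.0 + 3802375.29 = -928.3 m.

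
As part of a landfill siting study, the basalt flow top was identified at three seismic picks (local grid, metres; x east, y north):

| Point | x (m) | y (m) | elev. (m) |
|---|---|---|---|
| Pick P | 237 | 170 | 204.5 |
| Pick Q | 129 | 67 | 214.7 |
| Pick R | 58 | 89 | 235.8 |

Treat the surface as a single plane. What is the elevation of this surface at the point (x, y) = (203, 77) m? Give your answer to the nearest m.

198 m

Let the plane be z = a·x + b·y + c.
Pick Q−Pick P: −108a − 103b = 10.2;  Pick R−Pick P: −179a − 81b = 31.3.
Solving gives a = −0.24747, b = 0.16045.
Then c = 204.5 − a·237 − b·170 = 235.87.
At (203, 77): z = −50.2 + 12.4 + 235.87 = 198.0 m.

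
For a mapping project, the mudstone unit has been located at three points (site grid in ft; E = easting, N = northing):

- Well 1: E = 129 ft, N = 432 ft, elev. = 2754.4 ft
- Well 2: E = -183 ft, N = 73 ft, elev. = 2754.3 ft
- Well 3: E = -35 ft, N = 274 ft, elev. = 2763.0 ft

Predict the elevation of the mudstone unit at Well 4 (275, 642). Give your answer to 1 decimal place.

2766.3 ft

Two edge vectors: Well 1→Well 2 = (-312, -359, -0.1), Well 1→Well 3 = (-164, -158, 8.6).
Normal n = (Well 1→Well 2) × (Well 1→Well 3) = (-3103.2, 2699.6, -9580).
So ∂z/∂E = −n_x/n_z = −0.32392 and ∂z/∂N = −n_y/n_z = 0.28180.
Intercept c from Well 1: 2754.4 + 41.79 − 121.74 = 2674.45.
At (275, 642): z = −89.1 + 180.9 + 2674.45 = 2766.3 ft.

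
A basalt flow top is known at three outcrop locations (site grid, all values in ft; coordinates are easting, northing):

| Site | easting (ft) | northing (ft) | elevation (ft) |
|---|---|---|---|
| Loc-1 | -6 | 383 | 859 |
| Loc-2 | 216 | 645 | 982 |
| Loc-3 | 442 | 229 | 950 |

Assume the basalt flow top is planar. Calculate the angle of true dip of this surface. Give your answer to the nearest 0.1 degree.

20.0°

Two edge vectors: Loc-1→Loc-2 = (222, 262, 123), Loc-1→Loc-3 = (448, -154, 91).
Normal n = (Loc-1→Loc-2) × (Loc-1→Loc-3) = (42784, 34902, -151564).
So ∂z/∂easting = −n_x/n_z = 0.28228 and ∂z/∂northing = −n_y/n_z = 0.23028.
Gradient magnitude |∇z| = √(a² + b²) = √(0.07968 + 0.05303) = 0.36430.
True dip = arctan(0.36430) = 20.0°, dipping toward SW (azimuth ≈ 231°).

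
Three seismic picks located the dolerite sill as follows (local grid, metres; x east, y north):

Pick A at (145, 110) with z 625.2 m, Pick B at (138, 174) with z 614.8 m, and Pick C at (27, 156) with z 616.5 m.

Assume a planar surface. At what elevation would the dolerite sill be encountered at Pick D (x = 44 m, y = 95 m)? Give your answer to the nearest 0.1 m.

Let the plane be z = a·x + b·y + c.
Pick B−Pick A: −7a + 64b = −10.4;  Pick C−Pick A: −118a + 46b = −8.7.
Solving gives a = 0.01084, b = −0.16131.
Then c = 625.2 − a·145 − b·110 = 641.37.
At (44, 95): z = 0.5 − 15.3 + 641.37 = 626.5 m.

626.5 m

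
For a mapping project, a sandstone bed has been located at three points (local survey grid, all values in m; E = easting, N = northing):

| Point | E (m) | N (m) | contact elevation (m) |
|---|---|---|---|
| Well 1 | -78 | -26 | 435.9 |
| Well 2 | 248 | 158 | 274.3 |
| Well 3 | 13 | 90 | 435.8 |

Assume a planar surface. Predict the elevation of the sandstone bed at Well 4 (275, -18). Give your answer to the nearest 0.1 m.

127.8 m

Let the plane be z = a·E + b·N + c.
Well 2−Well 1: 326a + 184b = −161.6;  Well 3−Well 1: 91a + 116b = −0.1.
Solving gives a = −0.88872, b = 0.69633.
Then c = 435.9 − a·-78 − b·-26 = 384.68.
At (275, -18): z = −244.4 − 12.5 + 384.68 = 127.8 m.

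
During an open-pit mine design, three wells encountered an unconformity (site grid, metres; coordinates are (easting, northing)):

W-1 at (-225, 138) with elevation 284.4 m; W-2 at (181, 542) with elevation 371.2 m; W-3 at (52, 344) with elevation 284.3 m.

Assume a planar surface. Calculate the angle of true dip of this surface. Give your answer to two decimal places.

46.72°

Two edge vectors: W-1→W-2 = (406, 404, 86.8), W-1→W-3 = (277, 206, -0.1).
Normal n = (W-1→W-2) × (W-1→W-3) = (-17921.2, 24084.2, -28272).
So ∂z/∂E = −n_x/n_z = −0.63389 and ∂z/∂N = −n_y/n_z = 0.85187.
Gradient magnitude |∇z| = √(a² + b²) = √(0.40181 + 0.72569) = 1.06184.
True dip = arctan(1.06184) = 46.72°, dipping toward SE (azimuth ≈ 143°).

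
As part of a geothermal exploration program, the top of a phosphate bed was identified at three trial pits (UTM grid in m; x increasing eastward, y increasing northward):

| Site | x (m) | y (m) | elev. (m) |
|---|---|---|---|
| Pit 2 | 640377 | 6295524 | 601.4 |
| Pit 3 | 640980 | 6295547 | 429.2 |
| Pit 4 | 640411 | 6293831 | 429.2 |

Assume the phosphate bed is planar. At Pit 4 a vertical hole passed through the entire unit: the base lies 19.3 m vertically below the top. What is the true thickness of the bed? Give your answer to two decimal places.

Two edge vectors: Pit 2→Pit 3 = (603, 23, -172.2), Pit 2→Pit 4 = (34, -1693, -172.2).
Normal n = (Pit 2→Pit 3) × (Pit 2→Pit 4) = (-295495.2, 97981.8, -1021661).
So ∂z/∂x = −n_x/n_z = −0.28923 and ∂z/∂y = −n_y/n_z = 0.09590.
|∇z| = √(a²+b²) = 0.30472, so dip δ = arctan(0.30472) = 16.95°.
True thickness = vertical thickness × cos δ = 19.3 × cos 16.95° = 18.46 m.

18.46 m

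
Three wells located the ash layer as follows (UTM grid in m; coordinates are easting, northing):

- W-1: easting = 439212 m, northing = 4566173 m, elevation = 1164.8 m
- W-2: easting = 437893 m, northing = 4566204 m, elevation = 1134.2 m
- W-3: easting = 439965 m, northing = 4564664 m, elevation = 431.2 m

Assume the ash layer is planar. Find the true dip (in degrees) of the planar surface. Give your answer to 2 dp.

Let the plane be z = a·easting + b·northing + c.
W-2−W-1: −1319a + 31b = −30.6;  W-3−W-1: 753a − 1509b = −733.6.
Solving gives a = 0.03504, b = 0.50363.
Gradient magnitude |∇z| = √(a² + b²) = √(0.00123 + 0.25365) = 0.50485.
True dip = arctan(0.50485) = 26.79°, dipping toward S (azimuth ≈ 184°).

26.79°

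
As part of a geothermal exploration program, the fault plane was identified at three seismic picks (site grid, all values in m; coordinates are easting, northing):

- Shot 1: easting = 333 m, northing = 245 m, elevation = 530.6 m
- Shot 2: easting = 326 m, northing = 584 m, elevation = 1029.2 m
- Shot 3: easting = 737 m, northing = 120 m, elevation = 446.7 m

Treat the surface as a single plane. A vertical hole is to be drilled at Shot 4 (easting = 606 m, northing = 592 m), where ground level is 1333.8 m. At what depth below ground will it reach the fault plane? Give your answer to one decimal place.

Let the plane be z = a·easting + b·northing + c.
Shot 2−Shot 1: −7a + 339b = 498.6;  Shot 3−Shot 1: 404a − 125b = −83.9.
Solving gives a = 0.24899, b = 1.47594.
Then c = 530.6 − a·333 − b·245 = 86.08.
At (606, 592): z_contact = 150.89 + 873.76 + 86.08 = 1110.72 m.
Depth below ground = 1333.8 − 1110.72 = 223.1 m.

223.1 m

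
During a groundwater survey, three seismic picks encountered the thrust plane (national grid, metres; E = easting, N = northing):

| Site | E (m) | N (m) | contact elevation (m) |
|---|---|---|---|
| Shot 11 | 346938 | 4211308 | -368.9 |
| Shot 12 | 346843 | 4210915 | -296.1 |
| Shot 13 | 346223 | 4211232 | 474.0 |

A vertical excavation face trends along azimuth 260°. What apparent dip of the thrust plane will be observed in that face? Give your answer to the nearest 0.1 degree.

Let the plane be z = a·E + b·N + c.
Shot 12−Shot 11: −95a − 393b = 72.8;  Shot 13−Shot 11: −715a − 76b = 842.9.
Solving gives a = −1.18976, b = 0.10236.
Unit vector along 260° is (sin 260°, cos 260°) = (-0.9848, -0.1736).
Slope in that direction = a·(-0.9848) + b·(-0.1736) = 1.15391.
Apparent dip = arctan|1.15391| = 49.1° (true dip is 50.1°, so apparent ≤ true as expected).

49.1°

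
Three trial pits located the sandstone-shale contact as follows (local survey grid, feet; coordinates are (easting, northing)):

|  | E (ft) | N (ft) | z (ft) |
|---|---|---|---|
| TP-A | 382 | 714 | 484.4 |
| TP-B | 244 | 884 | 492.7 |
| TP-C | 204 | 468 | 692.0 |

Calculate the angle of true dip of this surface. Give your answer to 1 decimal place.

Two edge vectors: TP-A→TP-B = (-138, 170, 8.3), TP-A→TP-C = (-178, -246, 207.6).
Normal n = (TP-A→TP-B) × (TP-A→TP-C) = (37333.8, 27171.4, 64208).
So ∂z/∂E = −n_x/n_z = −0.58145 and ∂z/∂N = −n_y/n_z = −0.42318.
Gradient magnitude |∇z| = √(a² + b²) = √(0.33809 + 0.17908) = 0.71914.
True dip = arctan(0.71914) = 35.7°, dipping toward NE (azimuth ≈ 054°).

35.7°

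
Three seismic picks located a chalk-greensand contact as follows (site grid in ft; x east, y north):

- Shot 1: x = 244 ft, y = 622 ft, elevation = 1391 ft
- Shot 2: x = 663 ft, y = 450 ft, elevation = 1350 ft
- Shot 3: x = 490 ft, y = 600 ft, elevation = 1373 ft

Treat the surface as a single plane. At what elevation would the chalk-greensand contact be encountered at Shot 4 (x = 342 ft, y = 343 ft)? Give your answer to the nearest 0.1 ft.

1363.1 ft

Two edge vectors: Shot 1→Shot 2 = (419, -172, -41), Shot 1→Shot 3 = (246, -22, -18).
Normal n = (Shot 1→Shot 2) × (Shot 1→Shot 3) = (2194, -2544, 33094).
So ∂z/∂x = −n_x/n_z = −0.06630 and ∂z/∂y = −n_y/n_z = 0.07687.
Intercept c from Shot 1: 1391 + 16.18 − 47.81 = 1359.36.
At (342, 343): z = −22.7 + 26.4 + 1359.36 = 1363.1 ft.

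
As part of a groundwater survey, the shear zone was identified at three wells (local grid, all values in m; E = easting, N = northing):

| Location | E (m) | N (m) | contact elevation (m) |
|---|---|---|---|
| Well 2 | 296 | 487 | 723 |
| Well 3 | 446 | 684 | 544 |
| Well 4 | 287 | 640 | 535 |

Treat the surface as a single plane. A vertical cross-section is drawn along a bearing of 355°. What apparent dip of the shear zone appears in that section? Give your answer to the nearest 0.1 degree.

Two edge vectors: Well 2→Well 3 = (150, 197, -179), Well 2→Well 4 = (-9, 153, -188).
Normal n = (Well 2→Well 3) × (Well 2→Well 4) = (-9649, 29811, 24723).
So ∂z/∂E = −n_x/n_z = 0.39028 and ∂z/∂N = −n_y/n_z = −1.20580.
Unit vector along 355° is (sin 355°, cos 355°) = (-0.0872, 0.9962).
Slope in that direction = a·(-0.0872) + b·(0.9962) = −1.23523.
Apparent dip = arctan|1.23523| = 51.0° (true dip is 51.7°, so apparent ≤ true as expected).

51.0°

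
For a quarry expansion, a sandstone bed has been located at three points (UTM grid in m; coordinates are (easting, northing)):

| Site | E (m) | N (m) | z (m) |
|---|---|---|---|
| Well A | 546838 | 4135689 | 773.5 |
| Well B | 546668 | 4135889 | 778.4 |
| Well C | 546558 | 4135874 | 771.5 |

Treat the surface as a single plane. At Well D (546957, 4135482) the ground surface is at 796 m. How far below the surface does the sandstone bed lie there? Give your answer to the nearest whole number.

Let the plane be z = a·E + b·N + c.
Well B−Well A: −170a + 200b = 4.9;  Well C−Well A: −280a + 185b = −2.
Solving gives a = 0.05321792, b = 0.06973523.
Then c = 773.5 − a·546838 − b·4135689 = −316731.32.
At (546957, 4135482): z_contact = 29107.9 + 288388.8 − 316731.32 = 765.4 m.
Depth below ground = 796 − 765.4 = 31 m.

31 m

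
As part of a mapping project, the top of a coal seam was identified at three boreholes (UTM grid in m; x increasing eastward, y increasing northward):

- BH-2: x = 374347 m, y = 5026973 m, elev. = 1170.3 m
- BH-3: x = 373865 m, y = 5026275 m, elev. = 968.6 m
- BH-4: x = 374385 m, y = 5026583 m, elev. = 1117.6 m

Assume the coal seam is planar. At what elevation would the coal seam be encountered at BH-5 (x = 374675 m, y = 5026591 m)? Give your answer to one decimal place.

1175.5 m

Let the plane be z = a·x + b·y + c.
BH-3−BH-2: −482a − 698b = −201.7;  BH-4−BH-2: 38a − 390b = −52.7.
Solving gives a = 0.195233655, b = 0.154150972.
Then c = 1170.3 − a·374347 − b·5026973 = −846827.61.
At (374675, 5026591): z = 73149.2 + 774853.9 − 846827.61 = 1175.5 m.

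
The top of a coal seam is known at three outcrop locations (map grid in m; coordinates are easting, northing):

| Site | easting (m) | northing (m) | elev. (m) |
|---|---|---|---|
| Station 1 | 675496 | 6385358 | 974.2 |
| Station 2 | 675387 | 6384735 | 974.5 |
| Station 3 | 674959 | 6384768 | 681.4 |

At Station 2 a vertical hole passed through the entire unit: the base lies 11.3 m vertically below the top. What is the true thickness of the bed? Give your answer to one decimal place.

9.3 m

Let the plane be z = a·easting + b·northing + c.
Station 2−Station 1: −109a − 623b = 0.3;  Station 3−Station 1: −537a − 590b = −292.8.
Solving gives a = 0.67566, b = −0.11870.
|∇z| = √(a²+b²) = 0.68601, so dip δ = arctan(0.68601) = 34.45°.
True thickness = vertical thickness × cos δ = 11.3 × cos 34.45° = 9.3 m.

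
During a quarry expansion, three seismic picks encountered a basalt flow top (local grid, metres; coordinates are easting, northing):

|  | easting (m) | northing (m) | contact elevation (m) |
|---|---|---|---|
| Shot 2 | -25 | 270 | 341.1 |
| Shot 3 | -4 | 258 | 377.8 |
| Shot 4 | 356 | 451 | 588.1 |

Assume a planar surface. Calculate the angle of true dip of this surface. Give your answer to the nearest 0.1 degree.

57.3°

Two edge vectors: Shot 2→Shot 3 = (21, -12, 36.7), Shot 2→Shot 4 = (381, 181, 247).
Normal n = (Shot 2→Shot 3) × (Shot 2→Shot 4) = (-9606.7, 8795.7, 8373).
So ∂z/∂easting = −n_x/n_z = 1.14734 and ∂z/∂northing = −n_y/n_z = −1.05048.
Gradient magnitude |∇z| = √(a² + b²) = √(1.31640 + 1.10352) = 1.55561.
True dip = arctan(1.55561) = 57.3°, dipping toward NW (azimuth ≈ 312°).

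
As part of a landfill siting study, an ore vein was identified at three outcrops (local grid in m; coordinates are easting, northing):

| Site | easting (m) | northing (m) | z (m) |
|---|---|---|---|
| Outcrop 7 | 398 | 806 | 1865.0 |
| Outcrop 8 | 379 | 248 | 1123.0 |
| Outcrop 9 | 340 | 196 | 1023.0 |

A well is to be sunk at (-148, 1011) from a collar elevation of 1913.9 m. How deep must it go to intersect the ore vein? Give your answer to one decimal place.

234.6 m

Two edge vectors: Outcrop 7→Outcrop 8 = (-19, -558, -742), Outcrop 7→Outcrop 9 = (-58, -610, -842).
Normal n = (Outcrop 7→Outcrop 8) × (Outcrop 7→Outcrop 9) = (17216, 27038, -20774).
So ∂z/∂easting = −n_x/n_z = 0.828728 and ∂z/∂northing = −n_y/n_z = 1.301531.
Intercept c from Outcrop 7: 1865 − 329.83 − 1049.03 = 486.13.
At (-148, 1011): z_contact = −122.65 + 1315.85 + 486.13 = 1679.33 m.
Depth below ground = 1913.9 − 1679.33 = 234.6 m.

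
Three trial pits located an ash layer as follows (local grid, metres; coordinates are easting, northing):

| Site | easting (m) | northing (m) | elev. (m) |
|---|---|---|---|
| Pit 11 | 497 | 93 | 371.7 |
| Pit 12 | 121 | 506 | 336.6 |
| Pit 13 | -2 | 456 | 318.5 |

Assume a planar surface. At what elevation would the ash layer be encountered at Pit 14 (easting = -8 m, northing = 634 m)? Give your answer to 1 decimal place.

Two edge vectors: Pit 11→Pit 12 = (-376, 413, -35.1), Pit 11→Pit 13 = (-499, 363, -53.2).
Normal n = (Pit 11→Pit 12) × (Pit 11→Pit 13) = (-9230.3, -2488.3, 69599).
So ∂z/∂easting = −n_x/n_z = 0.13262 and ∂z/∂northing = −n_y/n_z = 0.03575.
Intercept c from Pit 11: 371.7 − 65.91 − 3.32 = 302.46.
At (-8, 634): z = −1.1 + 22.7 + 302.46 = 324.1 m.

324.1 m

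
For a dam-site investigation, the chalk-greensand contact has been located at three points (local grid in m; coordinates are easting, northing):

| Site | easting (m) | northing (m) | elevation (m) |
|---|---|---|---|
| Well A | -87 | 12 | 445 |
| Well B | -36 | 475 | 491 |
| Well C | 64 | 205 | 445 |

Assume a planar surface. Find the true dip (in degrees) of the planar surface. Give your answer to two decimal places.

10.63°

Let the plane be z = a·easting + b·northing + c.
Well B−Well A: 51a + 463b = 46;  Well C−Well A: 151a + 193b = 0.
Solving gives a = −0.14779, b = 0.11563.
Gradient magnitude |∇z| = √(a² + b²) = √(0.02184 + 0.01337) = 0.18765.
True dip = arctan(0.18765) = 10.63°, dipping toward SE (azimuth ≈ 128°).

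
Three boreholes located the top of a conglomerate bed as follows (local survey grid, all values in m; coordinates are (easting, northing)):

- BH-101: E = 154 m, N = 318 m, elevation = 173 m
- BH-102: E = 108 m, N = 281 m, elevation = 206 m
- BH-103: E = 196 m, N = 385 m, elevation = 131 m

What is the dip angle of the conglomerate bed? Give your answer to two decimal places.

29.21°

Two edge vectors: BH-101→BH-102 = (-46, -37, 33), BH-101→BH-103 = (42, 67, -42).
Normal n = (BH-101→BH-102) × (BH-101→BH-103) = (-657, -546, -1528).
So ∂z/∂E = −n_x/n_z = −0.42997 and ∂z/∂N = −n_y/n_z = −0.35733.
Gradient magnitude |∇z| = √(a² + b²) = √(0.18488 + 0.12768) = 0.55907.
True dip = arctan(0.55907) = 29.21°, dipping toward NE (azimuth ≈ 050°).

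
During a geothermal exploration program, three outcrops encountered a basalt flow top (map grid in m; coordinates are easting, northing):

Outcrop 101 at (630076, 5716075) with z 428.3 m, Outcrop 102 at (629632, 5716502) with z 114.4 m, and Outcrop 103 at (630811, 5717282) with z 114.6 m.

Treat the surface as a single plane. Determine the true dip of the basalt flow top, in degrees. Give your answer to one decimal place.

27.6°

Let the plane be z = a·easting + b·northing + c.
Outcrop 102−Outcrop 101: −444a + 427b = −313.9;  Outcrop 103−Outcrop 101: 735a + 1207b = −313.7.
Solving gives a = 0.28823, b = −0.43542.
Gradient magnitude |∇z| = √(a² + b²) = √(0.08308 + 0.18959) = 0.52218.
True dip = arctan(0.52218) = 27.6°, dipping toward NNW (azimuth ≈ 326°).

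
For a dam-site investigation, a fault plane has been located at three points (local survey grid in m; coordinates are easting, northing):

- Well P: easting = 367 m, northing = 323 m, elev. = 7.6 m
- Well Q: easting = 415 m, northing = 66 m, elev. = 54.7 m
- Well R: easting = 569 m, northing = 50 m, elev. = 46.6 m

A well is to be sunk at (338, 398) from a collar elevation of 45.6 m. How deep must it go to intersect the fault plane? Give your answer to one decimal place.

Two edge vectors: Well P→Well Q = (48, -257, 47.1), Well P→Well R = (202, -273, 39).
Normal n = (Well P→Well Q) × (Well P→Well R) = (2835.3, 7642.2, 38810).
So ∂z/∂easting = −n_x/n_z = −0.07306 and ∂z/∂northing = −n_y/n_z = −0.19691.
Intercept c from Well P: 7.6 + 26.81 + 63.60 = 98.01.
At (338, 398): z_contact = −24.69 − 78.37 + 98.01 = -5.05 m.
Depth below ground = 45.6 − (-5.05) = 50.6 m.

50.6 m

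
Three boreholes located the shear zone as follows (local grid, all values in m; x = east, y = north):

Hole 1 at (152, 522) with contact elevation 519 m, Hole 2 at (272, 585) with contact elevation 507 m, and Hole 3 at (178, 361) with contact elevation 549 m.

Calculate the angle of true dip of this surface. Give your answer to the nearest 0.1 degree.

Two edge vectors: Hole 1→Hole 2 = (120, 63, -12), Hole 1→Hole 3 = (26, -161, 30).
Normal n = (Hole 1→Hole 2) × (Hole 1→Hole 3) = (-42, -3912, -20958).
So ∂z/∂x = −n_x/n_z = −0.00200 and ∂z/∂y = −n_y/n_z = −0.18666.
Gradient magnitude |∇z| = √(a² + b²) = √(0.00000 + 0.03484) = 0.18667.
True dip = arctan(0.18667) = 10.6°, dipping toward N (azimuth ≈ 001°).

10.6°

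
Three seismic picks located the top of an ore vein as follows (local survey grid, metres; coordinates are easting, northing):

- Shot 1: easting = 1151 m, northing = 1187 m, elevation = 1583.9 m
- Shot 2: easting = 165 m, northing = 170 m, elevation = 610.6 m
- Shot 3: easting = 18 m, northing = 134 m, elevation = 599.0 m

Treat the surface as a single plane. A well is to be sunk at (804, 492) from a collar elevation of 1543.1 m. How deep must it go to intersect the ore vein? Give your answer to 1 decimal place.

Two edge vectors: Shot 1→Shot 2 = (-986, -1017, -973.3), Shot 1→Shot 3 = (-1133, -1053, -984.9).
Normal n = (Shot 1→Shot 2) × (Shot 1→Shot 3) = (-23241.6, 131637.5, -114003).
So ∂z/∂easting = −n_x/n_z = −0.203868 and ∂z/∂northing = −n_y/n_z = 1.154685.
Intercept c from Shot 1: 1583.9 + 234.65 − 1370.61 = 447.94.
At (804, 492): z_contact = −163.91 + 568.10 + 447.94 = 852.14 m.
Depth below ground = 1543.1 − 852.14 = 691.0 m.

691.0 m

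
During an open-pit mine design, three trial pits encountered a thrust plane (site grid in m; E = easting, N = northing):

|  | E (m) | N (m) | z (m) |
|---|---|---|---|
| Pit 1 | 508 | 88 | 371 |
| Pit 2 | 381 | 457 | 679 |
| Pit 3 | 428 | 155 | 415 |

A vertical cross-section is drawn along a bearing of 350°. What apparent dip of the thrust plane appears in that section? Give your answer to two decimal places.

40.58°

Let the plane be z = a·E + b·N + c.
Pit 2−Pit 1: −127a + 369b = 308;  Pit 3−Pit 1: −80a + 67b = 44.
Solving gives a = 0.20941, b = 0.90676.
Unit vector along 350° is (sin 350°, cos 350°) = (-0.1736, 0.9848).
Slope in that direction = a·(-0.1736) + b·(0.9848) = 0.85662.
Apparent dip = arctan|0.85662| = 40.58° (true dip is 42.9°, so apparent ≤ true as expected).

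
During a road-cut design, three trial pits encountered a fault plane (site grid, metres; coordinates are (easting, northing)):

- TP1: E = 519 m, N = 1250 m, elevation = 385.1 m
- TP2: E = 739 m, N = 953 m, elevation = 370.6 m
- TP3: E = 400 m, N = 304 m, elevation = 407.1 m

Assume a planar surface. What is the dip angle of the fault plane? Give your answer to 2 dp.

4.81°

Two edge vectors: TP1→TP2 = (220, -297, -14.5), TP1→TP3 = (-119, -946, 22).
Normal n = (TP1→TP2) × (TP1→TP3) = (-20251, -3114.5, -243463).
So ∂z/∂E = −n_x/n_z = −0.08318 and ∂z/∂N = −n_y/n_z = −0.01279.
Gradient magnitude |∇z| = √(a² + b²) = √(0.00692 + 0.00016) = 0.08416.
True dip = arctan(0.08416) = 4.81°, dipping toward E (azimuth ≈ 081°).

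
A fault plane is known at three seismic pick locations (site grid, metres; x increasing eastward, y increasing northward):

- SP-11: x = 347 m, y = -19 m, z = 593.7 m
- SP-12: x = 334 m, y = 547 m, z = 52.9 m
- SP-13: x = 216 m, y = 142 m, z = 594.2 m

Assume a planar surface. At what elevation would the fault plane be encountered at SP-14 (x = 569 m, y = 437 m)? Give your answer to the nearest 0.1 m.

Let the plane be z = a·x + b·y + c.
SP-12−SP-11: −13a + 566b = −540.8;  SP-13−SP-11: −131a + 161b = 0.5.
Solving gives a = −1.21233, b = −0.98332.
Then c = 593.7 − a·347 − b·-19 = 995.69.
At (569, 437): z = −689.8 − 429.7 + 995.69 = -123.8 m.

-123.8 m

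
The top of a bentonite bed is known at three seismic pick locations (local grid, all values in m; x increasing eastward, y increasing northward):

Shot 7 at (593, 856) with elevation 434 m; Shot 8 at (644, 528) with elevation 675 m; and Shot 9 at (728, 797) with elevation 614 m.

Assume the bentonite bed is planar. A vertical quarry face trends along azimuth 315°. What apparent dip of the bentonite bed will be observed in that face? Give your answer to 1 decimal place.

49.4°

Two edge vectors: Shot 7→Shot 8 = (51, -328, 241), Shot 7→Shot 9 = (135, -59, 180).
Normal n = (Shot 7→Shot 8) × (Shot 7→Shot 9) = (-44821, 23355, 41271).
So ∂z/∂x = −n_x/n_z = 1.08602 and ∂z/∂y = −n_y/n_z = −0.56589.
Unit vector along 315° is (sin 315°, cos 315°) = (-0.7071, 0.7071).
Slope in that direction = a·(-0.7071) + b·(0.7071) = −1.16808.
Apparent dip = arctan|1.16808| = 49.4° (true dip is 50.8°, so apparent ≤ true as expected).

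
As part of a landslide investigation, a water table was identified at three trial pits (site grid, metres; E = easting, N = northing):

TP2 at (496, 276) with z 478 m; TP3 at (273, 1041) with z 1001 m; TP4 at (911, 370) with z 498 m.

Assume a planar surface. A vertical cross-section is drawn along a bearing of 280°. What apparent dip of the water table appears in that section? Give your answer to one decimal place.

Two edge vectors: TP2→TP3 = (-223, 765, 523), TP2→TP4 = (415, 94, 20).
Normal n = (TP2→TP3) × (TP2→TP4) = (-33862, 221505, -338437).
So ∂z/∂E = −n_x/n_z = −0.10005 and ∂z/∂N = −n_y/n_z = 0.65449.
Unit vector along 280° is (sin 280°, cos 280°) = (-0.9848, 0.1736).
Slope in that direction = a·(-0.9848) + b·(0.1736) = 0.21219.
Apparent dip = arctan|0.21219| = 12.0° (true dip is 33.5°, so apparent ≤ true as expected).

12.0°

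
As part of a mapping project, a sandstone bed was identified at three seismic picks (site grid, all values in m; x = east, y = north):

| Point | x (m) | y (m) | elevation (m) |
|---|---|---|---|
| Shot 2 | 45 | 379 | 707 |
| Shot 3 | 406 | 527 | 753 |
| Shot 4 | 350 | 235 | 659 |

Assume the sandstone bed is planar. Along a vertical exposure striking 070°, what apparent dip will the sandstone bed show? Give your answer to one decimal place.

Let the plane be z = a·x + b·y + c.
Shot 3−Shot 2: 361a + 148b = 46;  Shot 4−Shot 2: 305a − 144b = −48.
Solving gives a = −0.00494, b = 0.32287.
Unit vector along 070° is (sin 70°, cos 70°) = (0.9397, 0.3420).
Slope in that direction = a·(0.9397) + b·(0.3420) = 0.10578.
Apparent dip = arctan|0.10578| = 6.0° (true dip is 17.9°, so apparent ≤ true as expected).

6.0°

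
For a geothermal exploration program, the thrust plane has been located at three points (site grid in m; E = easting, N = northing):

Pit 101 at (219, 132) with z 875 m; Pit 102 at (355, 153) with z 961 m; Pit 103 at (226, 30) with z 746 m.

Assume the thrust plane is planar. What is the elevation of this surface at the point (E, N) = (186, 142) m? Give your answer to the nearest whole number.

874 m

Let the plane be z = a·E + b·N + c.
Pit 102−Pit 101: 136a + 21b = 86;  Pit 103−Pit 101: 7a − 102b = −129.
Solving gives a = 0.43248, b = 1.29439.
Then c = 875 − a·219 − b·132 = 609.43.
At (186, 142): z = 80.4 + 183.8 + 609.43 = 873.7 m.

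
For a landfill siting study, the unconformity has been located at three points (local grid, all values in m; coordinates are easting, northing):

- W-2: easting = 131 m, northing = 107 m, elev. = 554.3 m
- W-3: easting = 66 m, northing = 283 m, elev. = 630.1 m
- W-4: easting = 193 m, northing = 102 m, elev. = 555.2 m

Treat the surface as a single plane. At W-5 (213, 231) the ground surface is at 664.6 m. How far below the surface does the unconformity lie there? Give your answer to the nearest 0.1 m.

Two edge vectors: W-2→W-3 = (-65, 176, 75.8), W-2→W-4 = (62, -5, 0.9).
Normal n = (W-2→W-3) × (W-2→W-4) = (537.4, 4758.1, -10587).
So ∂z/∂easting = −n_x/n_z = 0.05076 and ∂z/∂northing = −n_y/n_z = 0.44943.
Intercept c from W-2: 554.3 − 6.65 − 48.09 = 499.56.
At (213, 231): z_contact = 10.81 + 103.82 + 499.56 = 614.19 m.
Depth below ground = 664.6 − 614.19 = 50.4 m.

50.4 m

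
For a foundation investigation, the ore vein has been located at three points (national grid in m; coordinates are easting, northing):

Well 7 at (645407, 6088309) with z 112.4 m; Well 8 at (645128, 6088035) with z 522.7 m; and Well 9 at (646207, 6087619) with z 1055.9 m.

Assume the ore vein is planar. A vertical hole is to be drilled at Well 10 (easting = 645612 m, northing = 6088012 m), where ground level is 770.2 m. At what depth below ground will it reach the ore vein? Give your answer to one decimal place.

243.4 m

Let the plane be z = a·easting + b·northing + c.
Well 8−Well 7: −279a − 274b = 410.3;  Well 9−Well 7: 800a − 690b = 943.5.
Solving gives a = −0.059721649, b = −1.436633796.
Then c = 112.4 − a·645407 − b·6088309 = 8785327.64.
At (645612, 6088012): z_contact = −38557.01 − 8746243.79 + 8785327.64 = 526.84 m.
Depth below ground = 770.2 − 526.84 = 243.4 m.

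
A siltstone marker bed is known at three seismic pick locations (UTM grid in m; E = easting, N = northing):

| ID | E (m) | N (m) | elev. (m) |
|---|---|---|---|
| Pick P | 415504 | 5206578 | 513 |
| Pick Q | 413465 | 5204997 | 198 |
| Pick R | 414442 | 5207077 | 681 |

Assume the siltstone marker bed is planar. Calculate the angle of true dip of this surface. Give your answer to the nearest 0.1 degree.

14.3°

Two edge vectors: Pick P→Pick Q = (-2039, -1581, -315), Pick P→Pick R = (-1062, 499, 168).
Normal n = (Pick P→Pick Q) × (Pick P→Pick R) = (-108423, 677082, -2696483).
So ∂z/∂E = −n_x/n_z = −0.04021 and ∂z/∂N = −n_y/n_z = 0.25110.
Gradient magnitude |∇z| = √(a² + b²) = √(0.00162 + 0.06305) = 0.25430.
True dip = arctan(0.25430) = 14.3°, dipping toward S (azimuth ≈ 171°).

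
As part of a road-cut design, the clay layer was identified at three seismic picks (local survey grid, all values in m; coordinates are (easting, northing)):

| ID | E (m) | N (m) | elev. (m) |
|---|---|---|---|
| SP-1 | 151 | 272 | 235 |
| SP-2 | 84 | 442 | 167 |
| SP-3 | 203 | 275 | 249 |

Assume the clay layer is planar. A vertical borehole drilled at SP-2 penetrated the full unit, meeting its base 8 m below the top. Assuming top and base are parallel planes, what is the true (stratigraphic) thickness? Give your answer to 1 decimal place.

Two edge vectors: SP-1→SP-2 = (-67, 170, -68), SP-1→SP-3 = (52, 3, 14).
Normal n = (SP-1→SP-2) × (SP-1→SP-3) = (2584, -2598, -9041).
So ∂z/∂E = −n_x/n_z = 0.28581 and ∂z/∂N = −n_y/n_z = −0.28736.
|∇z| = √(a²+b²) = 0.40529, so dip δ = arctan(0.40529) = 22.06°.
True thickness = vertical thickness × cos δ = 8 × cos 22.06° = 7.4 m.

7.4 m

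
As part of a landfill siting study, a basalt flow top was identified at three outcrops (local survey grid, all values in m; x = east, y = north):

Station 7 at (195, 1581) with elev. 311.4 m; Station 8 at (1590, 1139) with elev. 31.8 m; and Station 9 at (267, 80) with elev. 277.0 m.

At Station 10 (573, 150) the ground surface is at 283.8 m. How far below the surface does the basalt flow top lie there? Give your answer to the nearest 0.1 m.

65.9 m

Let the plane be z = a·x + b·y + c.
Station 8−Station 7: 1395a − 442b = −279.6;  Station 9−Station 7: 72a − 1501b = −34.4.
Solving gives a = −0.196150, b = 0.013509.
Then c = 311.4 − a·195 − b·1581 = 328.29.
At (573, 150): z_contact = −112.39 + 2.03 + 328.29 = 217.92 m.
Depth below ground = 283.8 − 217.92 = 65.9 m.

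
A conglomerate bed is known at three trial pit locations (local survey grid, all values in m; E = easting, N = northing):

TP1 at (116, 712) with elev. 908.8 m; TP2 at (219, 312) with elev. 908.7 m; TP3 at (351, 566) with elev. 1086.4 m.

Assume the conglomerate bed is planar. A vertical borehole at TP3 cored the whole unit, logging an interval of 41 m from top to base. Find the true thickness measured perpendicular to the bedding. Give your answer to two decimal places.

Two edge vectors: TP1→TP2 = (103, -400, -0.1), TP1→TP3 = (235, -146, 177.6).
Normal n = (TP1→TP2) × (TP1→TP3) = (-71054.6, -18316.3, 78962).
So ∂z/∂E = −n_x/n_z = 0.89986 and ∂z/∂N = −n_y/n_z = 0.23196.
|∇z| = √(a²+b²) = 0.92927, so dip δ = arctan(0.92927) = 42.90°.
True thickness = vertical thickness × cos δ = 41 × cos 42.90° = 30.03 m.

30.03 m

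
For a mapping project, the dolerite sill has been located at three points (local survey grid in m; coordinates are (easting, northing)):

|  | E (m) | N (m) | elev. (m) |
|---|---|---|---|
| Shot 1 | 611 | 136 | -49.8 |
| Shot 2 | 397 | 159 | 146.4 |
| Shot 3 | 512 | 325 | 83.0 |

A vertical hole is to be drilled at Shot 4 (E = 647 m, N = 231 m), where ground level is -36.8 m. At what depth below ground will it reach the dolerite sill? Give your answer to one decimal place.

Two edge vectors: Shot 1→Shot 2 = (-214, 23, 196.2), Shot 1→Shot 3 = (-99, 189, 132.8).
Normal n = (Shot 1→Shot 2) × (Shot 1→Shot 3) = (-34027.4, 8995.4, -38169).
So ∂z/∂E = −n_x/n_z = −0.89149 and ∂z/∂N = −n_y/n_z = 0.23567.
Intercept c from Shot 1: -49.8 + 544.70 − 32.05 = 462.85.
At (647, 231): z_contact = −576.80 + 54.44 + 462.85 = -59.50 m.
Depth below ground = -36.8 − (-59.50) = 22.7 m.

22.7 m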